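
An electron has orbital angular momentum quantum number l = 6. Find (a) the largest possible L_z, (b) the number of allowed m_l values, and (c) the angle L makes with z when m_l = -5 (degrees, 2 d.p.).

L_z,max = lℏ = 6ℏ.
There are 2l+1 = 13 values of m_l.
For m_l = -5: cos θ = -5/√42, θ ≈ 140.49°.

L_z,max = 6ℏ; 13 values; θ(m_l=-5) ≈ 140.49°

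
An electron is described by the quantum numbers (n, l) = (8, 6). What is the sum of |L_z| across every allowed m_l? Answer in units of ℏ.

The allowed m_l values are -6, -5, -4, -3, -2, -1, 0, 1, 2, 3, 4, 5, 6.
Σ|m_l| = 2(1+2+…+6) = 42.

Σ|L_z| = 42 ℏ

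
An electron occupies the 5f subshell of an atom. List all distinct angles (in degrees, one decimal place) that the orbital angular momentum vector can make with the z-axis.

θ ∈ {30.0°, 54.7°, 73.2°, 90.0°, 106.8°, 125.3°, 150.0°}

5f means n = 5, l = 3.
|L| = ℏ√(l(l+1)) = 2√3 ℏ.
cos θ = m_l/√12 for each m_l ∈ {-3, -2, -1, 0, 1, 2, 3}.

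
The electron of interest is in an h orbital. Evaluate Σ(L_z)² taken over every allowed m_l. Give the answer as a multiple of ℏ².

The letter h corresponds to l = 5.
m_l ∈ {-5, -4, -3, -2, -1, 0, 1, 2, 3, 4, 5}.
Summing m² from −5 to 5: Σ m_l² = 110.

Σ(L_z)² = 110 ℏ²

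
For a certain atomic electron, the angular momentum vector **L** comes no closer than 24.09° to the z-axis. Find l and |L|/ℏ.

cos θ_min = l/√(l(l+1)) = √(l/(l+1)), so l/(l+1) = cos²(24.09°) = 0.8334.
l = cos²θ/sin²θ ≈ 5.
Then |L| = ℏ√(5·6) = √30 ℏ.

l = 5, |L| = √30 ℏ ≈ 5.477ℏ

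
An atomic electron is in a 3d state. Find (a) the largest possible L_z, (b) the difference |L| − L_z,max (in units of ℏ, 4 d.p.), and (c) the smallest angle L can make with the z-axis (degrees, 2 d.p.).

The 3d subshell has l = 2.
L_z,max = lℏ = 2ℏ.
|L| − L_z,max = (√6 − 2)ℏ ≈ 0.4495ℏ.
cos θ_min = 2/√6, so θ_min ≈ 35.26°.

L_z,max = 2ℏ; |L|−L_z,max ≈ 0.4495ℏ; θ_min ≈ 35.26°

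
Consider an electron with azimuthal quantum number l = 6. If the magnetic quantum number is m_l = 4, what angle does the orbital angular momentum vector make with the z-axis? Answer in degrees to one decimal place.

θ ≈ 51.9°

|L| = ℏ√(l(l+1)) = √42 ℏ.
L_z = m_l ℏ = 4ℏ.
cos θ = L_z/|L| = 4/√42, so θ ≈ 51.9°.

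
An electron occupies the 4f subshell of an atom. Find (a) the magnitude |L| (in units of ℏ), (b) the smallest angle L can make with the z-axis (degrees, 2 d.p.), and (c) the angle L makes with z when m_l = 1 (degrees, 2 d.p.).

|L| = 2√3 ℏ ≈ 3.464ℏ; θ_min ≈ 30.00°; θ(m_l=1) ≈ 73.22°

4f means n = 4, l = 3.
|L| = ℏ√(3·4) = 2√3 ℏ ≈ 3.464ℏ.
cos θ_min = 3/√12, so θ_min ≈ 30.00°.
For m_l = 1: cos θ = 1/√12, θ ≈ 73.22°.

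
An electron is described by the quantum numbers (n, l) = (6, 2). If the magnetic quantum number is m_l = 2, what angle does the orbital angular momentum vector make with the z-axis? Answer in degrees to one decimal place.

θ ≈ 35.3°

|L|² = l(l+1)ℏ² = 6ℏ², so |L| = √6 ℏ.
L_z = m_l ℏ = 2ℏ.
cos θ = L_z/|L| = 2/√6, so θ ≈ 35.3°.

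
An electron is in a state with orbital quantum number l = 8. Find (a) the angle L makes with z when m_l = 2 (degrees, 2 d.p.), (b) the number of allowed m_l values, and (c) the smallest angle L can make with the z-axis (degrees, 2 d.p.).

θ(m_l=2) ≈ 76.37°; 17 values; θ_min ≈ 19.47°

For m_l = 2: cos θ = 2/√72, θ ≈ 76.37°.
There are 2l+1 = 17 values of m_l.
cos θ_min = 8/√72, so θ_min ≈ 19.47°.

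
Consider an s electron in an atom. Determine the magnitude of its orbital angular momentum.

S corresponds to l = 0.
|L| = ℏ√(l(l+1)) = ℏ√0 = 0

|L| = 0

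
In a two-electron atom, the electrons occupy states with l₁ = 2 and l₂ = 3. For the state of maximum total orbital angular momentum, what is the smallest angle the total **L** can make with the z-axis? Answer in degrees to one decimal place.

θ_min ≈ 24.1°

The total orbital quantum number L ranges from |l₁ − l₂| to l₁ + l₂ in integer steps.
L ∈ {1, 2, 3, 4, 5}.
The maximum is L = 5, with |L_tot| = ℏ√(5·6) = √30 ℏ.
The minimum angle with z is arccos(5/√30) ≈ 24.1°.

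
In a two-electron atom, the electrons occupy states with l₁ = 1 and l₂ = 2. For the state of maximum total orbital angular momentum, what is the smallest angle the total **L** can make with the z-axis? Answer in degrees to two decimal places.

θ_min ≈ 30.00°

Angular momentum addition gives L = |l₁ − l₂|, …, l₁ + l₂.
So L can be 1, 2, 3.
The maximum is L = 3, with |L_tot| = ℏ√(3·4) = 2√3 ℏ.
The minimum angle with z is arccos(3/√12) ≈ 30.00°.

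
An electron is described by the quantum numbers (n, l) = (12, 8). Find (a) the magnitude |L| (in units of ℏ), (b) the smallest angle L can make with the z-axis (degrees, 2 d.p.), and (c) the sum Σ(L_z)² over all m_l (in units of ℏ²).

|L| = ℏ√(8·9) = 6√2 ℏ ≈ 8.485ℏ.
cos θ_min = 8/√72, so θ_min ≈ 19.47°.
Σ m_l² = 408, so Σ(L_z)² = 408 ℏ².

|L| = 6√2 ℏ ≈ 8.485ℏ; θ_min ≈ 19.47°; Σ(L_z)² = 408 ℏ²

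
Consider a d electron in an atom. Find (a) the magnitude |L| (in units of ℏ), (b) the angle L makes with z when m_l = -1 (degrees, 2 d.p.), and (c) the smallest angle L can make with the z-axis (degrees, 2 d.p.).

|L| = √6 ℏ ≈ 2.449ℏ; θ(m_l=-1) ≈ 114.09°; θ_min ≈ 35.26°

A d state has l = 2.
|L| = ℏ√(2·3) = √6 ℏ ≈ 2.449ℏ.
For m_l = -1: cos θ = -1/√6, θ ≈ 114.09°.
cos θ_min = 2/√6, so θ_min ≈ 35.26°.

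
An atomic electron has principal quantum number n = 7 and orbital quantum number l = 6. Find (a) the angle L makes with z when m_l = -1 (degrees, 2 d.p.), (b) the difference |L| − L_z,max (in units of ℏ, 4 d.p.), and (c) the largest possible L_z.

For m_l = -1: cos θ = -1/√42, θ ≈ 98.88°.
|L| − L_z,max = (√42 − 6)ℏ ≈ 0.4807ℏ.
L_z,max = lℏ = 6ℏ.

θ(m_l=-1) ≈ 98.88°; |L|−L_z,max ≈ 0.4807ℏ; L_z,max = 6ℏ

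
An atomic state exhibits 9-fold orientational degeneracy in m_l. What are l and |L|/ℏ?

l = 4, |L| = 2√5 ℏ ≈ 4.472ℏ

9 = 2l + 1, so l = (9−1)/2 = 4.
Then |L| = √(l(l+1)) ℏ = 2√5 ℏ.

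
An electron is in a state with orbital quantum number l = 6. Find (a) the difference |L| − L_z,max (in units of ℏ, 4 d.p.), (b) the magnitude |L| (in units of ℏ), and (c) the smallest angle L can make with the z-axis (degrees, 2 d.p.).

|L|−L_z,max ≈ 0.4807ℏ; |L| = √42 ℏ ≈ 6.481ℏ; θ_min ≈ 22.21°

|L| − L_z,max = (√42 − 6)ℏ ≈ 0.4807ℏ.
|L| = ℏ√(6·7) = √42 ℏ ≈ 6.481ℏ.
cos θ_min = 6/√42, so θ_min ≈ 22.21°.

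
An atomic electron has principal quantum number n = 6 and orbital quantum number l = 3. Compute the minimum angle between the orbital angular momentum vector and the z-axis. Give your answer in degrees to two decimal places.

|L| = ℏ√(l(l+1)) = 2√3 ℏ.
The smallest angle corresponds to the largest L_z, i.e. m_l = l = 3, giving L_z = 3ℏ.
cos θ_min = 3/√12, so θ_min ≈ 30.00°.

θ_min ≈ 30.00°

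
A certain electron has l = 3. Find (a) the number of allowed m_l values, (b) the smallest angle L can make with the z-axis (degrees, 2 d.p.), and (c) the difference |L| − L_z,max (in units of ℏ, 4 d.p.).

7 values; θ_min ≈ 30.00°; |L|−L_z,max ≈ 0.4641ℏ

There are 2l+1 = 7 values of m_l.
cos θ_min = 3/√12, so θ_min ≈ 30.00°.
|L| − L_z,max = (2√3 − 3)ℏ ≈ 0.4641ℏ.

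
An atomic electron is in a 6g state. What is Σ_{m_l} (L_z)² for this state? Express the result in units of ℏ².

Σ(L_z)² = 60 ℏ²

The 6g subshell has l = 4.
m_l ∈ {-4, -3, -2, -1, 0, 1, 2, 3, 4}.
Summing m² from −4 to 4: Σ m_l² = 60.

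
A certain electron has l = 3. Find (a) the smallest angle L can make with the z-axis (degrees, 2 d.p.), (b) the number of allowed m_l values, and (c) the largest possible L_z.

θ_min ≈ 30.00°; 7 values; L_z,max = 3ℏ

cos θ_min = 3/√12, so θ_min ≈ 30.00°.
There are 2l+1 = 7 values of m_l.
L_z,max = lℏ = 3ℏ.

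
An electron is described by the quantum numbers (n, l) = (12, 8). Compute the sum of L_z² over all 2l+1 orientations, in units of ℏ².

The allowed m_l values are -8, -7, -6, -5, -4, -3, -2, -1, 0, 1, 2, 3, 4, 5, 6, 7, 8.
Σ m_l² = 2·(1 + 4 + 9 + 16 + 25 + 36 + 49 + 64) = 408.

Σ(L_z)² = 408 ℏ²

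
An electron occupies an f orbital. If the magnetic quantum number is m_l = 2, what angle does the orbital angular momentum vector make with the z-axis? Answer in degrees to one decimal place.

The letter f corresponds to l = 3.
|L| = ℏ√(l(l+1)) = 2√3 ℏ.
L_z = m_l ℏ = 2ℏ.
cos θ = L_z/|L| = 2/√12, so θ ≈ 54.7°.

θ ≈ 54.7°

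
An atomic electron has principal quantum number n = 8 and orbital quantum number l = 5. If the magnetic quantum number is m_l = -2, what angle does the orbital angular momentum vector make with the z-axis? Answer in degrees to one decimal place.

|L| = ℏ√(l(l+1)) = √30 ℏ.
L_z = m_l ℏ = −2ℏ.
cos θ = L_z/|L| = -2/√30, so θ ≈ 111.4°.

θ ≈ 111.4°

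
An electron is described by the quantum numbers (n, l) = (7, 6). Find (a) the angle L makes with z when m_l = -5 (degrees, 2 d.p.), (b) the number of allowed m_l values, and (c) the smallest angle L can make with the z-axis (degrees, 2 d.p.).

For m_l = -5: cos θ = -5/√42, θ ≈ 140.49°.
There are 2l+1 = 13 values of m_l.
cos θ_min = 6/√42, so θ_min ≈ 22.21°.

θ(m_l=-5) ≈ 140.49°; 13 values; θ_min ≈ 22.21°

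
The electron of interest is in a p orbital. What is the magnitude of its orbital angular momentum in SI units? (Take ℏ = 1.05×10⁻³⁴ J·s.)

The letter p corresponds to l = 1.
|L| = ℏ√(l(l+1)) = ℏ√(1·2) = √2 ℏ
Numerically, |L| = 1.414 × (1.05×10⁻³⁴ J·s) = 1.48×10⁻³⁴ J·s.

|L| = 1.48×10⁻³⁴ J·s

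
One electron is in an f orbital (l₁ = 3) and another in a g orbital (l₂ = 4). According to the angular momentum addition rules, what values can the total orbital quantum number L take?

L = 1, 2, 3, 4, 5, 6, 7

The total orbital quantum number L ranges from |l₁ − l₂| to l₁ + l₂ in integer steps.
So L can be 1, 2, 3, 4, 5, 6, 7.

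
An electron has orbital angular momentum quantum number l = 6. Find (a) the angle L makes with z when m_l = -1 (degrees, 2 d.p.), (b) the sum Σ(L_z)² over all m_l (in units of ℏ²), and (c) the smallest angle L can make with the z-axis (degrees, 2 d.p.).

θ(m_l=-1) ≈ 98.88°; Σ(L_z)² = 182 ℏ²; θ_min ≈ 22.21°

For m_l = -1: cos θ = -1/√42, θ ≈ 98.88°.
Σ m_l² = 182, so Σ(L_z)² = 182 ℏ².
cos θ_min = 6/√42, so θ_min ≈ 22.21°.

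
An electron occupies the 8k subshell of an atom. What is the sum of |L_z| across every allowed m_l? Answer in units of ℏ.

For 8k, l = 7.
m_l runs from −7 to 7, i.e. {-7, -6, -5, -4, -3, -2, -1, 0, 1, 2, 3, 4, 5, 6, 7}.
Σ|m_l| = 2·7(7+1)/2 = 56.

Σ|L_z| = 56 ℏ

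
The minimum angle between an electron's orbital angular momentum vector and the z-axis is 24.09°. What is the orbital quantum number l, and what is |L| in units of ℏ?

l = 5, |L| = √30 ℏ ≈ 5.477ℏ

cos²θ_min = l/(l+1) = 0.8334.
l = cos²θ/sin²θ ≈ 5.
Then |L| = ℏ√(5·6) = √30 ℏ.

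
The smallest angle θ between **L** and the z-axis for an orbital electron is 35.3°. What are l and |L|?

l = 2, |L| = √6 ℏ ≈ 2.449ℏ

cos θ_min = l/√(l(l+1)) = √(l/(l+1)), so l/(l+1) = cos²(35.3°) = 0.6661.
Thus l = 0.6661/(1 − 0.6661) ≈ 2.
Then |L| = ℏ√(2·3) = √6 ℏ.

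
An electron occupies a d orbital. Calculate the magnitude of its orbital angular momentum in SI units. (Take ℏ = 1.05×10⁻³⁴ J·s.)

|L| = 2.57×10⁻³⁴ J·s

A d state has l = 2.
|L| = ℏ√(l(l+1)) = ℏ√(2·3) = √6 ℏ
Numerically, |L| = 2.449 × (1.05×10⁻³⁴ J·s) = 2.57×10⁻³⁴ J·s.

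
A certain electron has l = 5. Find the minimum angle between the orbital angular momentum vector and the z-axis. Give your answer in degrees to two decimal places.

|L| = ℏ√(l(l+1)) = √30 ℏ.
The smallest angle corresponds to the largest L_z, i.e. m_l = l = 5, giving L_z = 5ℏ.
cos θ_min = 5/√30, so θ_min ≈ 24.09°.

θ_min ≈ 24.09°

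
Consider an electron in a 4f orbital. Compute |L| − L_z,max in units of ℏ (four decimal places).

For 4f, l = 3.
|L| = 2√3 ℏ ≈ 3.4641ℏ, while L_z,max = lℏ = 3ℏ.
The difference is (2√3 − 3)ℏ ≈ 0.4641ℏ.

|L| − L_z,max ≈ 0.4641ℏ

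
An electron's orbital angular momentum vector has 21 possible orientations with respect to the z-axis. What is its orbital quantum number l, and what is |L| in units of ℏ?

21 = 2l + 1, so l = (21−1)/2 = 10.
Then |L| = √(l(l+1)) ℏ = √110 ℏ.

l = 10, |L| = √110 ℏ ≈ 10.488ℏ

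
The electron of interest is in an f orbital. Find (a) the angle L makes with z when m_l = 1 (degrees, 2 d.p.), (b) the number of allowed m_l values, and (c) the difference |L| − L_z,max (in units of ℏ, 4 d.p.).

θ(m_l=1) ≈ 73.22°; 7 values; |L|−L_z,max ≈ 0.4641ℏ

The letter f corresponds to l = 3.
For m_l = 1: cos θ = 1/√12, θ ≈ 73.22°.
There are 2l+1 = 7 values of m_l.
|L| − L_z,max = (2√3 − 3)ℏ ≈ 0.4641ℏ.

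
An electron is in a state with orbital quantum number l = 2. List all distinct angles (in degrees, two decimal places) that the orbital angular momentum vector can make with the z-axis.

θ ∈ {35.26°, 65.91°, 90.00°, 114.09°, 144.74°}

|L| = ℏ√(l(l+1)) = √6 ℏ.
cos θ = m_l/√6 for each m_l ∈ {-2, -1, 0, 1, 2}.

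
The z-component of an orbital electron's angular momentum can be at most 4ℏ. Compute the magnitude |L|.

The maximum L_z equals lℏ, giving l = 4.
|L| = √(l(l+1)) ℏ = 2√5 ℏ.

|L| = 2√5 ℏ ≈ 4.472ℏ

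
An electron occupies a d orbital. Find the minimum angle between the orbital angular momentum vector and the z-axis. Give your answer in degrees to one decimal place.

θ_min ≈ 35.3°

The letter d corresponds to l = 2.
|L|² = l(l+1)ℏ² = 6ℏ², so |L| = √6 ℏ.
The smallest angle corresponds to the largest L_z, i.e. m_l = l = 2, giving L_z = 2ℏ.
cos θ_min = 2/√6, so θ_min ≈ 35.3°.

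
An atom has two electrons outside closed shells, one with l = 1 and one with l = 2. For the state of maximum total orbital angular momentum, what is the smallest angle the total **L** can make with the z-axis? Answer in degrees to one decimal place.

The total orbital quantum number L ranges from |l₁ − l₂| to l₁ + l₂ in integer steps.
Allowed values: L = 1, 2, 3.
The maximum is L = 3, with |L_tot| = ℏ√(3·4) = 2√3 ℏ.
The minimum angle with z is arccos(3/√12) ≈ 30.0°.

θ_min ≈ 30.0°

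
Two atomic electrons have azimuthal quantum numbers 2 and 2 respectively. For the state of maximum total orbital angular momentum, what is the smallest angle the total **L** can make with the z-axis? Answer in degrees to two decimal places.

Angular momentum addition gives L = |l₁ − l₂|, …, l₁ + l₂.
L ∈ {0, 1, 2, 3, 4}.
The maximum is L = 4, with |L_tot| = ℏ√(4·5) = 2√5 ℏ.
The minimum angle with z is arccos(4/√20) ≈ 26.57°.

θ_min ≈ 26.57°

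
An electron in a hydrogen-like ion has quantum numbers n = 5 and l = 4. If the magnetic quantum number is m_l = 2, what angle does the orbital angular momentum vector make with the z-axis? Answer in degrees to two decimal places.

θ ≈ 63.43°

|L|² = l(l+1)ℏ² = 20ℏ², so |L| = 2√5 ℏ.
L_z = m_l ℏ = 2ℏ.
cos θ = L_z/|L| = 2/√20, so θ ≈ 63.43°.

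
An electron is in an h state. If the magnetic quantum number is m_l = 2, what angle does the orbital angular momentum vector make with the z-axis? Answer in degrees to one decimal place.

For an h orbital, l = 5.
|L| = √(l(l+1)) ℏ = √30 ℏ.
L_z = m_l ℏ = 2ℏ.
cos θ = L_z/|L| = 2/√30, so θ ≈ 68.6°.

θ ≈ 68.6°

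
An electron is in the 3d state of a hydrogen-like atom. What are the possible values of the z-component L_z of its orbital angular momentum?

The 3d subshell has l = 2.
L_z = m_l ℏ with m_l ranging from −l to +l in integer steps.
For l = 2: m_l ∈ {-2, -1, 0, 1, 2}.

L_z ∈ {−2ℏ, −ℏ, 0, ℏ, 2ℏ}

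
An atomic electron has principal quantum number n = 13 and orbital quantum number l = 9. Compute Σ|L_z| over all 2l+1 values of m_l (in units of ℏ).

Σ|L_z| = 90 ℏ

m_l runs from −9 to 9, i.e. {-9, -8, -7, -6, -5, -4, -3, -2, -1, 0, 1, 2, 3, 4, 5, 6, 7, 8, 9}.
Σ|m_l| = 2·9(9+1)/2 = 90.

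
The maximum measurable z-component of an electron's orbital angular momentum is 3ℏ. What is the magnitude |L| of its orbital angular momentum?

L_z,max = lℏ, so l = 3.
|L| = ℏ√(l(l+1)) = 2√3 ℏ.

|L| = 2√3 ℏ ≈ 3.464ℏ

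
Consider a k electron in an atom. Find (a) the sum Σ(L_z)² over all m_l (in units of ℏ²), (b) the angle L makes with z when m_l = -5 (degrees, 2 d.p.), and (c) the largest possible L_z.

Σ(L_z)² = 280 ℏ²; θ(m_l=-5) ≈ 131.92°; L_z,max = 7ℏ

A k state has l = 7.
Σ m_l² = 280, so Σ(L_z)² = 280 ℏ².
For m_l = -5: cos θ = -5/√56, θ ≈ 131.92°.
L_z,max = lℏ = 7ℏ.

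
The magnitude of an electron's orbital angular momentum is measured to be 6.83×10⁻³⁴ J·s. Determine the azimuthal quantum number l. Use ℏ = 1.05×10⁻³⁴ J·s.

|L|/ℏ = (6.83×10⁻³⁴)/(1.05×10⁻³⁴) ≈ 6.505.
(|L|/ℏ)² = l(l+1) ≈ 42.31 ⇒ l = 6.

l = 6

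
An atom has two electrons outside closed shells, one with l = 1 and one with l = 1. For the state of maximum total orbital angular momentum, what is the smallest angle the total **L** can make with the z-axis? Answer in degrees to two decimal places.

The total orbital quantum number L ranges from |l₁ − l₂| to l₁ + l₂ in integer steps.
So L can be 0, 1, 2.
The maximum is L = 2, with |L_tot| = ℏ√(2·3) = √6 ℏ.
The minimum angle with z is arccos(2/√6) ≈ 35.26°.

θ_min ≈ 35.26°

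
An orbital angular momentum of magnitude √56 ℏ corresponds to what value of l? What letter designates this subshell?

Since |L|² = l(l+1)ℏ², l(l+1) = 56.
Solving: l = 7.

l = 7 (k orbital)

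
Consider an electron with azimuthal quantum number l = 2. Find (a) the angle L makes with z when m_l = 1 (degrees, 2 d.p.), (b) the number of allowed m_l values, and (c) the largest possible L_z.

θ(m_l=1) ≈ 65.91°; 5 values; L_z,max = 2ℏ

For m_l = 1: cos θ = 1/√6, θ ≈ 65.91°.
There are 2l+1 = 5 values of m_l.
L_z,max = lℏ = 2ℏ.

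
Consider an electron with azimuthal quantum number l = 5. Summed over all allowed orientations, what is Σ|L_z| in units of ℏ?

m_l ∈ {-5, -4, -3, -2, -1, 0, 1, 2, 3, 4, 5}.
Σ|m_l| = l(l+1) = 30.

Σ|L_z| = 30 ℏ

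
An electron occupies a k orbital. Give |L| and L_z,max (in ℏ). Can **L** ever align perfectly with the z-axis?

K corresponds to l = 7.
|L| = 2√14 ℏ ≈ 7.4833ℏ, while L_z,max = lℏ = 7ℏ.
Since |L| > L_z,max, the vector can never point exactly along z; the closest it comes is θ_min = arccos(7/√56) ≈ 20.7°.

No: L_z,max = 7ℏ < |L| = 2√14 ℏ ≈ 7.483ℏ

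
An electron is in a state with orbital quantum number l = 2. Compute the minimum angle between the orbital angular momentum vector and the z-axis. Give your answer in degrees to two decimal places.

θ_min ≈ 35.26°

|L| = ℏ√(l(l+1)) = √6 ℏ.
The smallest angle corresponds to the largest L_z, i.e. m_l = l = 2, giving L_z = 2ℏ.
cos θ_min = 2/√6, so θ_min ≈ 35.26°.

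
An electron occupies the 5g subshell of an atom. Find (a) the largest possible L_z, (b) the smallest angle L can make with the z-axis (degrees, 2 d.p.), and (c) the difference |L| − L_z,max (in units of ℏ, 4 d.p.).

5g means n = 5, l = 4.
L_z,max = lℏ = 4ℏ.
cos θ_min = 4/√20, so θ_min ≈ 26.57°.
|L| − L_z,max = (2√5 − 4)ℏ ≈ 0.4721ℏ.

L_z,max = 4ℏ; θ_min ≈ 26.57°; |L|−L_z,max ≈ 0.4721ℏ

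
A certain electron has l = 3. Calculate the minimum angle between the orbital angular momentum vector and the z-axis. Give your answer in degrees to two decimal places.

θ_min ≈ 30.00°

|L|² = l(l+1)ℏ² = 12ℏ², so |L| = 2√3 ℏ.
The smallest angle corresponds to the largest L_z, i.e. m_l = l = 3, giving L_z = 3ℏ.
cos θ_min = 3/√12, so θ_min ≈ 30.00°.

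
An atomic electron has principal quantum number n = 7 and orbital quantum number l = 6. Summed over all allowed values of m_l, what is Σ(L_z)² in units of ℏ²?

The allowed m_l values are -6, -5, -4, -3, -2, -1, 0, 1, 2, 3, 4, 5, 6.
Σ m_l² = 2·(1 + 4 + 9 + 16 + 25 + 36) = 182.

Σ(L_z)² = 182 ℏ²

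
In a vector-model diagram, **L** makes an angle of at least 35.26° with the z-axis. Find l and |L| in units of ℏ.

l = 2, |L| = √6 ℏ ≈ 2.449ℏ

cos θ_min = l/√(l(l+1)) = √(l/(l+1)), so l/(l+1) = cos²(35.26°) = 0.6667.
Solving: l = 2.
Then |L| = ℏ√(2·3) = √6 ℏ.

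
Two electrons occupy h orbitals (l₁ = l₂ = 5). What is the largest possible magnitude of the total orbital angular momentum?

|L_tot|_max = √110 ℏ ≈ 10.488ℏ

Angular momentum addition gives L = |l₁ − l₂|, …, l₁ + l₂.
L ∈ {0, 1, 2, 3, 4, 5, 6, 7, 8, 9, 10}.
The largest magnitude corresponds to L = 10: |L_tot| = ℏ√(10·11) = √110 ℏ.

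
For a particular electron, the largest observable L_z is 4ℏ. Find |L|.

The maximum L_z equals lℏ, giving l = 4.
|L| = ℏ√(l(l+1)) = 2√5 ℏ.

|L| = 2√5 ℏ ≈ 4.472ℏ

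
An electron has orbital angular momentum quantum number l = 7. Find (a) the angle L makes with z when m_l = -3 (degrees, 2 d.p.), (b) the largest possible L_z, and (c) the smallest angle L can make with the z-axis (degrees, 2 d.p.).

θ(m_l=-3) ≈ 113.63°; L_z,max = 7ℏ; θ_min ≈ 20.70°

For m_l = -3: cos θ = -3/√56, θ ≈ 113.63°.
L_z,max = lℏ = 7ℏ.
cos θ_min = 7/√56, so θ_min ≈ 20.70°.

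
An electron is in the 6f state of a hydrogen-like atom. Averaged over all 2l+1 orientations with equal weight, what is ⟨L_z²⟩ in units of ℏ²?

6f means n = 6, l = 3.
m_l runs from −3 to 3, i.e. {-3, -2, -1, 0, 1, 2, 3}.
⟨L_z²⟩ = ℏ²·(Σ m_l²)/(2l+1) = ℏ²·28/7 = 4ℏ².

⟨L_z²⟩ = 4 ℏ²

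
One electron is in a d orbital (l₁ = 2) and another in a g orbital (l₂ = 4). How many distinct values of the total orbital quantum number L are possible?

Angular momentum addition gives L = |l₁ − l₂|, …, l₁ + l₂.
So L can be 2, 3, 4, 5, 6.
That is 5 values.

5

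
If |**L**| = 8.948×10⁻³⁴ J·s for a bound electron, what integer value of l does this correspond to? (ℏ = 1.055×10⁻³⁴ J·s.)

l = 8

Dividing by ℏ: |L|/ℏ ≈ 8.482.
l(l+1) ≈ 8.482² ≈ 71.94, so l = 8.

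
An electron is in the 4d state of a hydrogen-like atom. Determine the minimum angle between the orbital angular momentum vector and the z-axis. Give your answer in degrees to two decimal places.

θ_min ≈ 35.26°

4d means n = 4, l = 2.
|L| = ℏ√(l(l+1)) = √6 ℏ.
The smallest angle corresponds to the largest L_z, i.e. m_l = l = 2, giving L_z = 2ℏ.
cos θ_min = 2/√6, so θ_min ≈ 35.26°.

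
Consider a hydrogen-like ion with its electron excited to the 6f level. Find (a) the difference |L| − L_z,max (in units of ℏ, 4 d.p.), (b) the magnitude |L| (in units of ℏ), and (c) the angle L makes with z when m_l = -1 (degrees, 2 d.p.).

The 6f level has l = 3.
|L| − L_z,max = (2√3 − 3)ℏ ≈ 0.4641ℏ.
|L| = ℏ√(3·4) = 2√3 ℏ ≈ 3.464ℏ.
For m_l = -1: cos θ = -1/√12, θ ≈ 106.78°.

|L|−L_z,max ≈ 0.4641ℏ; |L| = 2√3 ℏ ≈ 3.464ℏ; θ(m_l=-1) ≈ 106.78°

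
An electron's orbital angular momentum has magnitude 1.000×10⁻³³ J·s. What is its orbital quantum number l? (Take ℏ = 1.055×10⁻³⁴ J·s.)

l = 9

|L|/ℏ = (1.000×10⁻³³)/(1.055×10⁻³⁴) ≈ 9.479.
(|L|/ℏ)² = l(l+1) ≈ 89.85 ⇒ l = 9.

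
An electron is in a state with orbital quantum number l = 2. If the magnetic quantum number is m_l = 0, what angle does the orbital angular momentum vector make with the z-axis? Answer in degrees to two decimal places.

|L|² = l(l+1)ℏ² = 6ℏ², so |L| = √6 ℏ.
L_z = m_l ℏ = 0ℏ.
cos θ = L_z/|L| = 0/√6, so θ ≈ 90.00°.

θ ≈ 90.00°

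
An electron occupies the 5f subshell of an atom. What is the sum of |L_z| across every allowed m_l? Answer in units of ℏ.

Σ|L_z| = 12 ℏ

5f means n = 5, l = 3.
m_l runs from −3 to 3, i.e. {-3, -2, -1, 0, 1, 2, 3}.
Σ|m_l| = 2·3(3+1)/2 = 12.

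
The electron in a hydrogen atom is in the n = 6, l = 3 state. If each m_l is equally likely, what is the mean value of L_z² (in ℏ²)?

The allowed m_l values are -3, -2, -1, 0, 1, 2, 3.
⟨L_z²⟩ = ℏ²·l(l+1)/3 = 4ℏ².

⟨L_z²⟩ = 4 ℏ²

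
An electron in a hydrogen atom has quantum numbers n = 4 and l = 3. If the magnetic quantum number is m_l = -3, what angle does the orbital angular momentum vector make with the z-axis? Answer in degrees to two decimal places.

|L| = ℏ√(l(l+1)) = 2√3 ℏ.
L_z = m_l ℏ = −3ℏ.
cos θ = L_z/|L| = -3/√12, so θ ≈ 150.00°.

θ ≈ 150.00°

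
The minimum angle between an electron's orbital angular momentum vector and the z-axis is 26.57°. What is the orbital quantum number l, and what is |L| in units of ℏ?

l = 4, |L| = 2√5 ℏ ≈ 4.472ℏ

cos²θ_min = l/(l+1) = 0.7999.
Thus l = 0.7999/(1 − 0.7999) ≈ 4.
Then |L| = ℏ√(4·5) = 2√5 ℏ.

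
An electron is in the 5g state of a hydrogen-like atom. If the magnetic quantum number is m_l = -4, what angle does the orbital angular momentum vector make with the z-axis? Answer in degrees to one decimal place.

5g means n = 5, l = 4.
|L| = √(l(l+1)) ℏ = 2√5 ℏ.
L_z = m_l ℏ = −4ℏ.
cos θ = L_z/|L| = -4/√20, so θ ≈ 153.4°.

θ ≈ 153.4°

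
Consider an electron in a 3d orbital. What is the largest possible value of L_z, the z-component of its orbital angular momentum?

The 3d subshell has l = 2.
L_z = m_l ℏ with m_l ∈ {−2, …, 2}; the maximum is m_l = 2.

L_z,max = 2ℏ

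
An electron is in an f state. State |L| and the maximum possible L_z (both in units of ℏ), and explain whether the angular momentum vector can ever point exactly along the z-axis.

An f state has l = 3.
|L| = 2√3 ℏ ≈ 3.4641ℏ, while L_z,max = lℏ = 3ℏ.
Since |L| > L_z,max, the vector can never point exactly along z; the closest it comes is θ_min = arccos(3/√12) ≈ 30.0°.

No: L_z,max = 3ℏ < |L| = 2√3 ℏ ≈ 3.464ℏ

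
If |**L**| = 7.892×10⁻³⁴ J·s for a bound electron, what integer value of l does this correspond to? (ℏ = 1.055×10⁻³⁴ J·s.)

In units of ℏ, |L| ≈ 7.481.
l(l+1) ≈ 7.481² ≈ 55.96, so l = 7.

l = 7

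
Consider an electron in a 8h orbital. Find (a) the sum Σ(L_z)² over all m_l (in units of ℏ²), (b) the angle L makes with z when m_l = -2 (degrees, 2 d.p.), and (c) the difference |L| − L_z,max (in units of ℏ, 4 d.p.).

For 8h, l = 5.
Σ m_l² = 110, so Σ(L_z)² = 110 ℏ².
For m_l = -2: cos θ = -2/√30, θ ≈ 111.42°.
|L| − L_z,max = (√30 − 5)ℏ ≈ 0.4772ℏ.

Σ(L_z)² = 110 ℏ²; θ(m_l=-2) ≈ 111.42°; |L|−L_z,max ≈ 0.4772ℏ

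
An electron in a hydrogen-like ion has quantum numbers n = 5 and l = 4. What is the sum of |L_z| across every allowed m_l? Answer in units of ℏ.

Σ|L_z| = 20 ℏ

The allowed m_l values are -4, -3, -2, -1, 0, 1, 2, 3, 4.
Σ|m_l| = 2·4(4+1)/2 = 20.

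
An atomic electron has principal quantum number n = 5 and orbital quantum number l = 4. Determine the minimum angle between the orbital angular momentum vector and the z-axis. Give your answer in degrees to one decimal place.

|L|² = l(l+1)ℏ² = 20ℏ², so |L| = 2√5 ℏ.
The smallest angle corresponds to the largest L_z, i.e. m_l = l = 4, giving L_z = 4ℏ.
cos θ_min = 4/√20, so θ_min ≈ 26.6°.

θ_min ≈ 26.6°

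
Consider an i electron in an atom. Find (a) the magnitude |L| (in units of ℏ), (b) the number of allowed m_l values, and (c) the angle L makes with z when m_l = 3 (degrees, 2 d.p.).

For an i orbital, l = 6.
|L| = ℏ√(6·7) = √42 ℏ ≈ 6.481ℏ.
There are 2l+1 = 13 values of m_l.
For m_l = 3: cos θ = 3/√42, θ ≈ 62.42°.

|L| = √42 ℏ ≈ 6.481ℏ; 13 values; θ(m_l=3) ≈ 62.42°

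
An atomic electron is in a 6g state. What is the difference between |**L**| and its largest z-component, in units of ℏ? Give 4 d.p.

6g means n = 6, l = 4.
|L| = 2√5 ℏ ≈ 4.4721ℏ, while L_z,max = lℏ = 4ℏ.
The difference is (2√5 − 4)ℏ ≈ 0.4721ℏ.

|L| − L_z,max ≈ 0.4721ℏ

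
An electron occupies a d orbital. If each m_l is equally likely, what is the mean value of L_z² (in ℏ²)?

⟨L_z²⟩ = 2 ℏ²

A d state has l = 2.
m_l runs from −2 to 2, i.e. {-2, -1, 0, 1, 2}.
⟨L_z²⟩ = ℏ²·(Σ m_l²)/(2l+1) = ℏ²·10/5 = 2ℏ².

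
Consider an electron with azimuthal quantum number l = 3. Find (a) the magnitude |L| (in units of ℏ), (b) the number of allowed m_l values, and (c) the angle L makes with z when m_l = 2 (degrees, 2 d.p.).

|L| = ℏ√(3·4) = 2√3 ℏ ≈ 3.464ℏ.
There are 2l+1 = 7 values of m_l.
For m_l = 2: cos θ = 2/√12, θ ≈ 54.74°.

|L| = 2√3 ℏ ≈ 3.464ℏ; 7 values; θ(m_l=2) ≈ 54.74°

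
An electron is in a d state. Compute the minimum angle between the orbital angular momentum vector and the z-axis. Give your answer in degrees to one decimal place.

θ_min ≈ 35.3°

The letter d corresponds to l = 2.
|L| = √(l(l+1)) ℏ = √6 ℏ.
The smallest angle corresponds to the largest L_z, i.e. m_l = l = 2, giving L_z = 2ℏ.
cos θ_min = 2/√6, so θ_min ≈ 35.3°.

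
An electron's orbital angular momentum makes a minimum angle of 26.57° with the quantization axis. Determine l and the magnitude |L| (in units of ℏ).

l = 4, |L| = 2√5 ℏ ≈ 4.472ℏ

At minimum angle, m_l = l, so cos θ = l/√(l(l+1)); cos²θ = l/(l+1) = 0.7999.
Solving: l = 4.
Then |L| = ℏ√(4·5) = 2√5 ℏ.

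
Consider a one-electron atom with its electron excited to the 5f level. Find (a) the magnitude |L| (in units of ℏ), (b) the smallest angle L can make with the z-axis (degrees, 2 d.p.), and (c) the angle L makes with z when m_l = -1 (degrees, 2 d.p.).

The 5f level has l = 3.
|L| = ℏ√(3·4) = 2√3 ℏ ≈ 3.464ℏ.
cos θ_min = 3/√12, so θ_min ≈ 30.00°.
For m_l = -1: cos θ = -1/√12, θ ≈ 106.78°.

|L| = 2√3 ℏ ≈ 3.464ℏ; θ_min ≈ 30.00°; θ(m_l=-1) ≈ 106.78°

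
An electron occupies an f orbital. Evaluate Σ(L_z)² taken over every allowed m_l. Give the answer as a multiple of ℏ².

Σ(L_z)² = 28 ℏ²

The letter f corresponds to l = 3.
m_l ∈ {-3, -2, -1, 0, 1, 2, 3}.
Summing m² from −3 to 3: Σ m_l² = 28.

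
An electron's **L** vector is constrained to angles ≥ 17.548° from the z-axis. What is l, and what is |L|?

l = 10, |L| = √110 ℏ ≈ 10.488ℏ

At minimum angle, m_l = l, so cos θ = l/√(l(l+1)); cos²θ = l/(l+1) = 0.9091.
l = cos²θ/sin²θ ≈ 10.
Then |L| = ℏ√(10·11) = √110 ℏ.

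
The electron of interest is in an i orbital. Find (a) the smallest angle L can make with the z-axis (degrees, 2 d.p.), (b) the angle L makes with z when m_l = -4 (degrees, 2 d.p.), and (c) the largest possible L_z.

θ_min ≈ 22.21°; θ(m_l=-4) ≈ 128.11°; L_z,max = 6ℏ

An i state has l = 6.
cos θ_min = 6/√42, so θ_min ≈ 22.21°.
For m_l = -4: cos θ = -4/√42, θ ≈ 128.11°.
L_z,max = lℏ = 6ℏ.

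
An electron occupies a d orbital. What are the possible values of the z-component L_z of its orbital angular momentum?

L_z ∈ {−2ℏ, −ℏ, 0, ℏ, 2ℏ}

For a d orbital, l = 2.
L_z = m_l ℏ with m_l ranging from −l to +l in integer steps.
For l = 2: m_l ∈ {-2, -1, 0, 1, 2}.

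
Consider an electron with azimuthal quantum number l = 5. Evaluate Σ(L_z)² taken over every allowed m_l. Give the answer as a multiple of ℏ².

The allowed m_l values are -5, -4, -3, -2, -1, 0, 1, 2, 3, 4, 5.
Σ m_l² = 2·(1 + 4 + 9 + 16 + 25) = 110.

Σ(L_z)² = 110 ℏ²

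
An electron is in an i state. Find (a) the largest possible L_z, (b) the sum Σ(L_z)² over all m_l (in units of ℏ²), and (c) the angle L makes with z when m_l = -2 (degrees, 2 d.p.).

L_z,max = 6ℏ; Σ(L_z)² = 182 ℏ²; θ(m_l=-2) ≈ 107.98°

An i state has l = 6.
L_z,max = lℏ = 6ℏ.
Σ m_l² = 182, so Σ(L_z)² = 182 ℏ².
For m_l = -2: cos θ = -2/√42, θ ≈ 107.98°.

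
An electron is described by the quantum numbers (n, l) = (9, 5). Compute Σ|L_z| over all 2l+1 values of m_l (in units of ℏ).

m_l ∈ {-5, -4, -3, -2, -1, 0, 1, 2, 3, 4, 5}.
Σ|m_l| = l(l+1) = 30.

Σ|L_z| = 30 ℏ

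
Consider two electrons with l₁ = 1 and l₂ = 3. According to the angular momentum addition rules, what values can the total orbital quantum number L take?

L = 2, 3, 4

Angular momentum addition gives L = |l₁ − l₂|, …, l₁ + l₂.
Allowed values: L = 2, 3, 4.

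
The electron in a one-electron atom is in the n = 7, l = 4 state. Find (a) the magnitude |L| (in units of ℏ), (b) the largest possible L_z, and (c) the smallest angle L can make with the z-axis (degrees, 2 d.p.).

|L| = ℏ√(4·5) = 2√5 ℏ ≈ 4.472ℏ.
L_z,max = lℏ = 4ℏ.
cos θ_min = 4/√20, so θ_min ≈ 26.57°.

|L| = 2√5 ℏ ≈ 4.472ℏ; L_z,max = 4ℏ; θ_min ≈ 26.57°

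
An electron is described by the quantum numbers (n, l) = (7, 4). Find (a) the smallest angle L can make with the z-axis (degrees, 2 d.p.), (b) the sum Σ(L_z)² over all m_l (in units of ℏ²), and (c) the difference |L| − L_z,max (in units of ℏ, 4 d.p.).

θ_min ≈ 26.57°; Σ(L_z)² = 60 ℏ²; |L|−L_z,max ≈ 0.4721ℏ

cos θ_min = 4/√20, so θ_min ≈ 26.57°.
Σ m_l² = 60, so Σ(L_z)² = 60 ℏ².
|L| − L_z,max = (2√5 − 4)ℏ ≈ 0.4721ℏ.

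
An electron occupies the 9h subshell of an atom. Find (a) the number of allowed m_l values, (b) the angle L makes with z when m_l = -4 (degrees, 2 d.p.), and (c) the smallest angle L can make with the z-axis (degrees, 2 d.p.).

11 values; θ(m_l=-4) ≈ 136.91°; θ_min ≈ 24.09°

For 9h, l = 5.
There are 2l+1 = 11 values of m_l.
For m_l = -4: cos θ = -4/√30, θ ≈ 136.91°.
cos θ_min = 5/√30, so θ_min ≈ 24.09°.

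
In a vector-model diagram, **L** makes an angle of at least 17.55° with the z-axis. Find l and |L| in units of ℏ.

l = 10, |L| = √110 ℏ ≈ 10.488ℏ

At minimum angle, m_l = l, so cos θ = l/√(l(l+1)); cos²θ = l/(l+1) = 0.9091.
Thus l = 0.9091/(1 − 0.9091) ≈ 10.
Then |L| = ℏ√(10·11) = √110 ℏ.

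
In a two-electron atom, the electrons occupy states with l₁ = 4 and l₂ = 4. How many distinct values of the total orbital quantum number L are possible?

9

The total orbital quantum number L ranges from |l₁ − l₂| to l₁ + l₂ in integer steps.
Allowed values: L = 0, 1, 2, 3, 4, 5, 6, 7, 8.
That is 9 values.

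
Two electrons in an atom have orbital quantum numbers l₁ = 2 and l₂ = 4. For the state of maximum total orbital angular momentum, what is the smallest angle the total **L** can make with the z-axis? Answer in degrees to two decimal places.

By the triangle rule, |l₁ − l₂| ≤ L ≤ l₁ + l₂.
So L can be 2, 3, 4, 5, 6.
The maximum is L = 6, with |L_tot| = ℏ√(6·7) = √42 ℏ.
The minimum angle with z is arccos(6/√42) ≈ 22.21°.

θ_min ≈ 22.21°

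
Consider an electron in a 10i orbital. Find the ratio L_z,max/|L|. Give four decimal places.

L_z,max/|L| = 0.9258

The 10i subshell has l = 6.
|L| = √42 ℏ ≈ 6.4807ℏ, while L_z,max = lℏ = 6ℏ.
L_z,max/|L| = 6/√42 = 0.9258.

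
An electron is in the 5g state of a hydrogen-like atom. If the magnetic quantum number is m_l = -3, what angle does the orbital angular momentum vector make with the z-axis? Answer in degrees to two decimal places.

θ ≈ 132.13°

For 5g, l = 4.
|L| = ℏ√(l(l+1)) = 2√5 ℏ.
L_z = m_l ℏ = −3ℏ.
cos θ = L_z/|L| = -3/√20, so θ ≈ 132.13°.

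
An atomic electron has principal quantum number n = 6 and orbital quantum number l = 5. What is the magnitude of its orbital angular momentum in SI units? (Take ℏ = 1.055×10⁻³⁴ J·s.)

|L| = ℏ√(l(l+1)) = ℏ√(5·6) = √30 ℏ
Numerically, |L| = 5.477 × (1.055×10⁻³⁴ J·s) = 5.778×10⁻³⁴ J·s.

|L| = 5.778×10⁻³⁴ J·s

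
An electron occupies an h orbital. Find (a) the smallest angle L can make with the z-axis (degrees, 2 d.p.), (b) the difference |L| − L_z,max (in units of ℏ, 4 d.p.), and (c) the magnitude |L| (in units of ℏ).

An h state has l = 5.
cos θ_min = 5/√30, so θ_min ≈ 24.09°.
|L| − L_z,max = (√30 − 5)ℏ ≈ 0.4772ℏ.
|L| = ℏ√(5·6) = √30 ℏ ≈ 5.477ℏ.

θ_min ≈ 24.09°; |L|−L_z,max ≈ 0.4772ℏ; |L| = √30 ℏ ≈ 5.477ℏ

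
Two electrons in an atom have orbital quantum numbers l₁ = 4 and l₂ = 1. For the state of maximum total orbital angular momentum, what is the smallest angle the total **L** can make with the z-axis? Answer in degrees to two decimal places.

Angular momentum addition gives L = |l₁ − l₂|, …, l₁ + l₂.
L ∈ {3, 4, 5}.
The maximum is L = 5, with |L_tot| = ℏ√(5·6) = √30 ℏ.
The minimum angle with z is arccos(5/√30) ≈ 24.09°.

θ_min ≈ 24.09°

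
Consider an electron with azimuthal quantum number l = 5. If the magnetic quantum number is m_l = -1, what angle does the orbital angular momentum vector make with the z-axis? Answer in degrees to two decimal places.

θ ≈ 100.52°

|L| = √(l(l+1)) ℏ = √30 ℏ.
L_z = m_l ℏ = −1ℏ.
cos θ = L_z/|L| = -1/√30, so θ ≈ 100.52°.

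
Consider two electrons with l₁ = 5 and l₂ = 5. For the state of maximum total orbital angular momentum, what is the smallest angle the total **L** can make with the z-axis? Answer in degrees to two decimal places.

θ_min ≈ 17.55°

Angular momentum addition gives L = |l₁ − l₂|, …, l₁ + l₂.
L ∈ {0, 1, 2, 3, 4, 5, 6, 7, 8, 9, 10}.
The maximum is L = 10, with |L_tot| = ℏ√(10·11) = √110 ℏ.
The minimum angle with z is arccos(10/√110) ≈ 17.55°.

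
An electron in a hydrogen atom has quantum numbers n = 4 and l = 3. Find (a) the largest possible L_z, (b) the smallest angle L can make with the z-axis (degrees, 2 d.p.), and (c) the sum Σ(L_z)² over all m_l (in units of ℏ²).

L_z,max = lℏ = 3ℏ.
cos θ_min = 3/√12, so θ_min ≈ 30.00°.
Σ m_l² = 28, so Σ(L_z)² = 28 ℏ².

L_z,max = 3ℏ; θ_min ≈ 30.00°; Σ(L_z)² = 28 ℏ²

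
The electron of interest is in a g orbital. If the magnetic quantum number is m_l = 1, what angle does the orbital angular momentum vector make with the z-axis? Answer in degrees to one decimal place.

θ ≈ 77.1°

The letter g corresponds to l = 4.
|L| = √(l(l+1)) ℏ = 2√5 ℏ.
L_z = m_l ℏ = 1ℏ.
cos θ = L_z/|L| = 1/√20, so θ ≈ 77.1°.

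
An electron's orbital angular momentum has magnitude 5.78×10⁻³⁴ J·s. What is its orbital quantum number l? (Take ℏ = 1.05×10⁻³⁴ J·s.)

Dividing by ℏ: |L|/ℏ ≈ 5.505.
(|L|/ℏ)² = l(l+1) ≈ 30.30 ⇒ l = 5.

l = 5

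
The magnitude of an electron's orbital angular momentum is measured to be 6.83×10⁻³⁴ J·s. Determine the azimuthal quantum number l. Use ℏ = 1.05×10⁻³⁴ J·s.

l = 6

Dividing by ℏ: |L|/ℏ ≈ 6.505.
(|L|/ℏ)² = l(l+1) ≈ 42.31 ⇒ l = 6.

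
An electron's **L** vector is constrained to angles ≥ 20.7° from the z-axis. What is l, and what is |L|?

l = 7, |L| = 2√14 ℏ ≈ 7.483ℏ

cos θ_min = l/√(l(l+1)) = √(l/(l+1)), so l/(l+1) = cos²(20.7°) = 0.8751.
Thus l = 0.8751/(1 − 0.8751) ≈ 7.
Then |L| = ℏ√(7·8) = 2√14 ℏ.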